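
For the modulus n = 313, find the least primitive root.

10

φ(313) = 313 − 1 = 312 = 2^3 · 3 · 13.
Test candidates g = 2, 3, … against the prime factors q ∈ {2, 3, 13} of φ(313): g is a generator iff g^(312/q) ≢ 1 for every such q.
g = 2: 2^156 ≡ 1 — hits 1, so not a primitive root.
g = 3: 3^156 ≡ 1 — hits 1, so not a primitive root.
g = 4: 4^156 ≡ 1 — hits 1, so not a primitive root.
g = 5: 5^156 ≡ 312; 5^104 ≡ 1 — hits 1, so not a primitive root.
g = 6: 6^156 ≡ 1 — hits 1, so not a primitive root.
g = 7: 7^156 ≡ 312; 7^104 ≡ 1 — hits 1, so not a primitive root.
g = 8: 8^156 ≡ 1 — hits 1, so not a primitive root.
g = 9: 9^156 ≡ 1 — hits 1, so not a primitive root.
g = 10: 10^156 ≡ 312; 10^104 ≡ 214; 10^24 ≡ 103 — none is 1, so 10 is a primitive root.
So 10 is the smallest generator of (Z/313Z)^×.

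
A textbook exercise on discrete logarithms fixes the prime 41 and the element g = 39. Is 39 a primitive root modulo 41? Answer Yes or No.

No

φ(41) = 41 − 1 = 40 = 2^3 · 5.
It suffices to check that the order of 39 is not a proper divisor of 40: compute 39^(40/q) for q ∈ {2, 5}.
39^20 ≡ 1 (mod 41)  [q = 2: ≡ 1 ✗]
39^8 ≡ 10 (mod 41)  [q = 5: ≢ 1 ✓]
Since 39^20 ≡ 1, the order of 39 divides 20 < 40, so 39 is not a primitive root.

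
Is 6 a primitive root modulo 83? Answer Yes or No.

Yes

φ(83) = 83 − 1 = 82 = 2 · 41.
6 is a primitive root mod 83 iff 6^(φ(83)/q) ≢ 1 for every prime q | φ(83), i.e. q ∈ {2, 41}.
6^41 ≡ 82 (mod 83)  [q = 2: ≢ 1 ✓]
6^2 ≡ 36 (mod 83)  [q = 41: ≢ 1 ✓]
All checks pass, so 6 has order 82 and is a primitive root modulo 83.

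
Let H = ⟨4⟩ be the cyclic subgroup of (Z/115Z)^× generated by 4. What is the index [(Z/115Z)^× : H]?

4

Since 4 ∈ (Z/115Z)^×, its order divides φ(115) = φ(5·23) = (5−1)·(23−1) = 4·22 = 88 = 2^3 · 11.
Divisors of 88: 1, 2, 4, 8, 11, 22, 44, 88.
Evaluate successive powers at the divisors of 88:
4^1 ≡ 4 (mod 115)
4^2 ≡ 16 (mod 115)
4^4 ≡ 26 (mod 115)
4^8 ≡ 101 (mod 115)
4^11 ≡ 24 (mod 115)
4^22 ≡ 1 (mod 115) ✓
So ord_115(4) = 22, hence |⟨4⟩| = 22.
[(Z/115Z)^× : ⟨4⟩] = 88/22 = 4.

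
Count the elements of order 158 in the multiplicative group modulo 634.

78

φ(634) = φ(2)·φ(317) = 1·316 = 316 = 2^2 · 79.
(Z/634Z)^× is cyclic (|G| = 316); a cyclic group of order m has exactly φ(d) elements of each order d | m, and none otherwise.
158 = 2 · 79 divides 316, and φ(158) = 78.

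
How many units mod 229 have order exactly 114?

φ(229) = 229 − 1 = 228 = 2^2 · 3 · 19.
In a cyclic group of order 228, there are φ(d) elements of order d for each divisor d of 228, and zero for non-divisors.
114 = 2 · 3 · 19 divides 228, and φ(114) = 36.

36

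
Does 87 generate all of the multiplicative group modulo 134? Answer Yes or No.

φ(134) = φ(2)·φ(67) = 1·66 = 66 = 2 · 3 · 11.
It suffices to check that the order of 87 is not a proper divisor of 66: compute 87^(66/q) for q ∈ {2, 3, 11}.
87^33 ≡ 133 (mod 134)  [q = 2: ≢ 1 ✓]
87^22 ≡ 29 (mod 134)  [q = 3: ≢ 1 ✓]
87^6 ≡ 59 (mod 134)  [q = 11: ≢ 1 ✓]
Every test exponent gives a nontrivial residue, hence 87 generates the full group.

Yes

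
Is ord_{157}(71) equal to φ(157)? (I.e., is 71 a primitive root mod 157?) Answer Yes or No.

No

φ(157) = 157 − 1 = 156 = 2^2 · 3 · 13.
Test 71^(156/q) mod 157 for each prime factor q of 156:
71^78 ≡ 1 (mod 157)  [q = 2: ≡ 1 ✗]
71^52 ≡ 144 (mod 157)  [q = 3: ≢ 1 ✓]
71^12 ≡ 75 (mod 157)  [q = 13: ≢ 1 ✓]
71^78 ≡ 1 shows ord(71) | 78, strictly less than φ(157); not a primitive root.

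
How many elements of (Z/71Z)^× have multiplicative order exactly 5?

4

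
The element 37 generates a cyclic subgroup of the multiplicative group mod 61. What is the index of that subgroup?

Since 37 ∈ (Z/61Z)^×, its order divides φ(61) = 61 − 1 = 60 = 2^2 · 3 · 5.
Divisors of 60: 1, 2, 3, 4, 5, 6, 10, 12, 15, 20, 30, 60.
Test each divisor d:
37^1 ≡ 37 (mod 61)
37^2 ≡ 27 (mod 61)
37^3 ≡ 23 (mod 61)
37^4 ≡ 58 (mod 61)
37^5 ≡ 11 (mod 61)
37^6 ≡ 41 (mod 61)
37^10 ≡ 60 (mod 61)
37^12 ≡ 34 (mod 61)
37^15 ≡ 50 (mod 61)
37^20 ≡ 1 (mod 61) ✓
So ord_61(37) = 20, hence |⟨37⟩| = 20.
[(Z/61Z)^× : ⟨37⟩] = 60/20 = 3.

3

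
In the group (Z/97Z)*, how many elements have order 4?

2

φ(97) = 97 − 1 = 96 = 2^5 · 3.
(Z/97Z)^× is cyclic (|G| = 96); a cyclic group of order m has exactly φ(d) elements of each order d | m, and none otherwise.
4 = 2^2 divides 96, and φ(4) = 2.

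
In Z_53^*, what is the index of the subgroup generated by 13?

By Lagrange's theorem, ord_53(13) divides φ(53) = 53 − 1 = 52 = 2^2 · 13.
Divisors of 52: 1, 2, 4, 13, 26, 52.
Test each divisor d:
13^1 ≡ 13 (mod 53)
13^2 ≡ 10 (mod 53)
13^4 ≡ 47 (mod 53)
13^13 ≡ 1 (mod 53) ✓
Thus |⟨13⟩| = ord(13) = 13.
[(Z/53Z)^× : ⟨13⟩] = 52/13 = 4.

4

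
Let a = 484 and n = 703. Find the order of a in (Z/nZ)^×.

By Lagrange's theorem, ord_703(484) divides φ(703) = φ(19·37) = (19−1)·(37−1) = 18·36 = 648 = 2^3 · 3^4.
Divisors of 648: 1, 2, 3, 4, 6, 8, 9, 12, 18, 24, 27, 36, 54, 72, 81, 108, 162, 216, 324, 648.
Test each divisor d:
484^1 ≡ 484
484^2 ≡ 157
484^3 ≡ 64
484^4 ≡ 44
484^6 ≡ 581
484^8 ≡ 530
484^9 ≡ 628
484^12 ≡ 121
484^18 ≡ 1
The smallest such exponent is 18, so the order of 484 is 18.

18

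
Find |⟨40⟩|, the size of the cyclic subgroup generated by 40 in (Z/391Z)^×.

Since 40 ∈ (Z/391Z)^×, its order divides φ(391) = φ(17·23) = (17−1)·(23−1) = 16·22 = 352 = 2^5 · 11.
Divisors of 352: 1, 2, 4, 8, 11, 16, 22, 32, 44, 88, 176, 352.
Evaluate successive powers at the divisors of 352:
40^1 ≡ 40 (mod 391)
40^2 ≡ 36 (mod 391)
40^4 ≡ 123 (mod 391)
40^8 ≡ 271 (mod 391)
40^11 ≡ 22 (mod 391)
40^16 ≡ 324 (mod 391)
40^22 ≡ 93 (mod 391)
40^32 ≡ 188 (mod 391)
40^44 ≡ 47 (mod 391)
40^88 ≡ 254 (mod 391)
40^176 ≡ 1 (mod 391) ✓
Therefore the multiplicative order of 40 modulo 391 is 176.

176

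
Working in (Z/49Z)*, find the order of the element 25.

21

The order of 25 must divide φ(49) = φ(7^2) = 7·(7−1) = 42 = 2 · 3 · 7.
Divisors of 42: 1, 2, 3, 6, 7, 14, 21, 42.
Evaluate successive powers at the divisors of 42:
25^1 ≡ 25 (mod 49)
25^2 ≡ 37 (mod 49)
25^3 ≡ 43 (mod 49)
25^6 ≡ 36 (mod 49)
25^7 ≡ 18 (mod 49)
25^14 ≡ 30 (mod 49)
25^21 ≡ 1 (mod 49) ✓
Hence ord(25) = 21.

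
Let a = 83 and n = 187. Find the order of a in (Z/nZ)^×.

By Lagrange's theorem, ord_187(83) divides φ(187) = φ(11·17) = (11−1)·(17−1) = 10·16 = 160 = 2^5 · 5.
Divisors of 160: 1, 2, 4, 5, 8, 10, 16, 20, 32, 40, 80, 160.
Check 83^d mod 187 for each divisor in increasing order:
83^1 ≡ 83 (mod 187)
83^2 ≡ 157 (mod 187)
83^4 ≡ 152 (mod 187)
83^5 ≡ 87 (mod 187)
83^8 ≡ 103 (mod 187)
83^10 ≡ 89 (mod 187)
83^16 ≡ 137 (mod 187)
83^20 ≡ 67 (mod 187)
83^32 ≡ 69 (mod 187)
83^40 ≡ 1 (mod 187) ✓
Hence ord(83) = 40.

40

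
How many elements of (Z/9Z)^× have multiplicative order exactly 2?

1

φ(9) = φ(3^2) = 3·(3−1) = 6 = 2 · 3.
Since (Z/9Z)^× is cyclic of order 6, the number of elements of order d is φ(d) when d | 6 and 0 otherwise.
2 | 6, and φ(2) = 2 − 1 = 1.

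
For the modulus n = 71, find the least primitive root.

7

φ(71) = 71 − 1 = 70 = 2 · 5 · 7.
Test candidates g = 2, 3, … against the prime factors q ∈ {2, 5, 7} of φ(71): g is a generator iff g^(70/q) ≢ 1 for every such q.
g = 2: 2^35 ≡ 1 — hits 1, so not a primitive root.
g = 3: 3^35 ≡ 1 — hits 1, so not a primitive root.
g = 4: 4^35 ≡ 1 — hits 1, so not a primitive root.
g = 5: 5^35 ≡ 1 — hits 1, so not a primitive root.
g = 6: 6^35 ≡ 1 — hits 1, so not a primitive root.
g = 7: 7^35 ≡ 70; 7^14 ≡ 54; 7^10 ≡ 45 — none is 1, so 7 is a primitive root.
Hence the least primitive root of 71 is 7.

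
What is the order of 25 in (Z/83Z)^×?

41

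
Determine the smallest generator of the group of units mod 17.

3

φ(17) = 17 − 1 = 16 = 2^4.
g is a primitive root iff g^(16/q) ≢ 1 (mod 17) for each prime q ∈ {2}.
g = 2: 2^8 ≡ 1 — hits 1, so not a primitive root.
g = 3: 3^8 ≡ 16 — none is 1, so 3 is a primitive root.
The smallest primitive root modulo 17 is 3.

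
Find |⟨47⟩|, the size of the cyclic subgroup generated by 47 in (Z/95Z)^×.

The order of 47 must divide φ(95) = φ(5·19) = (5−1)·(19−1) = 4·18 = 72 = 2^3 · 3^2.
Divisors of 72: 1, 2, 3, 4, 6, 8, 9, 12, 18, 24, 36, 72.
Check 47^d mod 95 for each divisor in increasing order:
47^1 ≡ 47 (mod 95)
47^2 ≡ 24 (mod 95)
47^3 ≡ 83 (mod 95)
47^4 ≡ 6 (mod 95)
47^6 ≡ 49 (mod 95)
47^8 ≡ 36 (mod 95)
47^9 ≡ 77 (mod 95)
47^12 ≡ 26 (mod 95)
47^18 ≡ 39 (mod 95)
47^24 ≡ 11 (mod 95)
47^36 ≡ 1 (mod 95) ✓
Therefore the multiplicative order of 47 modulo 95 is 36.

36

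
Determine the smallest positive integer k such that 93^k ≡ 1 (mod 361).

171

By Lagrange's theorem, ord_361(93) divides φ(361) = φ(19^2) = 19·(19−1) = 342 = 2 · 3^2 · 19.
Divisors of 342: 1, 2, 3, 6, 9, 18, 19, 38, 57, 114, 171, 342.
Check 93^d mod 361 for each divisor in increasing order:
93^1 ≡ 93 (mod 361)
93^2 ≡ 346 (mod 361)
93^3 ≡ 49 (mod 361)
93^6 ≡ 235 (mod 361)
93^9 ≡ 324 (mod 361)
93^18 ≡ 286 (mod 361)
93^19 ≡ 245 (mod 361)
93^38 ≡ 99 (mod 361)
93^57 ≡ 68 (mod 361)
93^114 ≡ 292 (mod 361)
93^171 ≡ 1 (mod 361) ✓
The smallest such exponent is 171, so the order of 93 is 171.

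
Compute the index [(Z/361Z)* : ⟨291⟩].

The order of 291 must divide φ(361) = φ(19^2) = 19·(19−1) = 342 = 2 · 3^2 · 19.
Divisors of 342: 1, 2, 3, 6, 9, 18, 19, 38, 57, 114, 171, 342.
Compute 291^d (mod 361) for the divisors d until we hit 1:
291^1 ≡ 291 (mod 361)
291^2 ≡ 207 (mod 361)
291^3 ≡ 311 (mod 361)
291^6 ≡ 334 (mod 361)
291^9 ≡ 267 (mod 361)
291^18 ≡ 172 (mod 361)
291^19 ≡ 234 (mod 361)
291^38 ≡ 245 (mod 361)
291^57 ≡ 292 (mod 361)
291^114 ≡ 68 (mod 361)
291^171 ≡ 1 (mod 361) ✓
So ord_361(291) = 171, hence |⟨291⟩| = 171.
The index is φ(361) / ord(291) = 342 / 171 = 2.

2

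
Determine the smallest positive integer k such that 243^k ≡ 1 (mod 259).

18

By Lagrange's theorem, ord_259(243) divides φ(259) = φ(7·37) = (7−1)·(37−1) = 6·36 = 216 = 2^3 · 3^3.
Divisors of 216: 1, 2, 3, 4, 6, 8, 9, 12, 18, 24, 27, 36, 54, 72, 108, 216.
Evaluate successive powers at the divisors of 216:
243^1 ≡ 243 (mod 259)
243^2 ≡ 256 (mod 259)
243^3 ≡ 48 (mod 259)
243^4 ≡ 9 (mod 259)
243^6 ≡ 232 (mod 259)
243^8 ≡ 81 (mod 259)
243^9 ≡ 258 (mod 259)
243^12 ≡ 211 (mod 259)
243^18 ≡ 1 (mod 259) ✓
So ord_259(243) = 18.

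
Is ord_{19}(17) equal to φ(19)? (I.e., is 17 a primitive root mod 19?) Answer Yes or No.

No

φ(19) = 19 − 1 = 18 = 2 · 3^2.
An element g generates (Z/19Z)^× iff g^(18/q) ≢ 1 (mod 19) for each prime q ∈ {2, 3}.
17^9 ≡ 1 (mod 19)  [q = 2: ≡ 1 ✗]
17^6 ≡ 7 (mod 19)  [q = 3: ≢ 1 ✓]
Since 17^9 ≡ 1, the order of 17 divides 9 < 18, so 17 is not a primitive root.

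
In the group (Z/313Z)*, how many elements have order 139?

φ(313) = 313 − 1 = 312 = 2^3 · 3 · 13.
Since (Z/313Z)^× is cyclic of order 312, the number of elements of order d is φ(d) when d | 312 and 0 otherwise.
Since 139 ∤ 312, the count is 0.

0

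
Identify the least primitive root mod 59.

2

φ(59) = 59 − 1 = 58 = 2 · 29.
g is a primitive root iff g^(58/q) ≢ 1 (mod 59) for each prime q ∈ {2, 29}.
g = 2: 2^29 ≡ 58; 2^2 ≡ 4 — none is 1, so 2 is a primitive root.
So 2 is the smallest generator of (Z/59Z)^×.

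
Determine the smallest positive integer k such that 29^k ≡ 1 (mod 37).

12

By Lagrange's theorem, ord_37(29) divides φ(37) = 37 − 1 = 36 = 2^2 · 3^2.
Divisors of 36: 1, 2, 3, 4, 6, 9, 12, 18, 36.
Evaluate successive powers at the divisors of 36:
29^1 ≡ 29 (mod 37)
29^2 ≡ 27 (mod 37)
29^3 ≡ 6 (mod 37)
29^4 ≡ 26 (mod 37)
29^6 ≡ 36 (mod 37)
29^9 ≡ 31 (mod 37)
29^12 ≡ 1 (mod 37) ✓
Therefore the multiplicative order of 29 modulo 37 is 12.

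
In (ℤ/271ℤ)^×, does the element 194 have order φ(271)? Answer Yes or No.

φ(271) = 271 − 1 = 270 = 2 · 3^3 · 5.
An element g generates (Z/271Z)^× iff g^(270/q) ≢ 1 (mod 271) for each prime q ∈ {2, 3, 5}.
194^135 ≡ 270 (mod 271)  [q = 2: ≢ 1 ✓]
194^90 ≡ 28 (mod 271)  [q = 3: ≢ 1 ✓]
194^54 ≡ 1 (mod 271)  [q = 5: ≡ 1 ✗]
194^54 ≡ 1 shows ord(194) | 54, strictly less than φ(271); not a primitive root.

No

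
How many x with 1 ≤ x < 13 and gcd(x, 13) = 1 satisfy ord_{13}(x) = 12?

4

φ(13) = 13 − 1 = 12 = 2^2 · 3.
Since (Z/13Z)^× is cyclic of order 12, the number of elements of order d is φ(d) when d | 12 and 0 otherwise.
12 = 2^2 · 3 divides 12, and φ(12) = 4.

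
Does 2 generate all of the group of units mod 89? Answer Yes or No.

φ(89) = 89 − 1 = 88 = 2^3 · 11.
Test 2^(88/q) mod 89 for each prime factor q of 88:
2^44 ≡ 1 (mod 89)  [q = 2: ≡ 1 ✗]
2^8 ≡ 78 (mod 89)  [q = 11: ≢ 1 ✓]
The check at q = 2 fails, so 2 generates a proper subgroup.

No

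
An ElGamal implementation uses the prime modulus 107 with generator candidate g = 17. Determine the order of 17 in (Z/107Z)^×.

ord(17) | φ(107) = 107 − 1 = 106 = 2 · 53.
Divisors of 106: 1, 2, 53, 106.
Compute 17^d (mod 107) for the divisors d until we hit 1:
17^1 ≡ 17 (mod 107)
17^2 ≡ 75 (mod 107)
17^53 ≡ 106 (mod 107)
17^106 ≡ 1 (mod 107) ✓
The smallest such exponent is 106, so the order of 17 is 106.

106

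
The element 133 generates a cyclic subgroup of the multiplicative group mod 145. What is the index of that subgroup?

28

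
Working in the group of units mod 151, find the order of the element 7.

ord(7) | φ(151) = 151 − 1 = 150 = 2 · 3 · 5^2.
Divisors of 150: 1, 2, 3, 5, 6, 10, 15, 25, 30, 50, 75, 150.
Test each divisor d:
7^1 ≡ 7
7^2 ≡ 49
7^3 ≡ 41
7^5 ≡ 46
7^6 ≡ 20
7^10 ≡ 2
7^15 ≡ 92
7^25 ≡ 33
7^30 ≡ 8
7^50 ≡ 32
7^75 ≡ 150
7^150 ≡ 1
Therefore the multiplicative order of 7 modulo 151 is 150.

150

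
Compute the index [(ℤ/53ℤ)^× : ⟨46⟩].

By Lagrange's theorem, ord_53(46) divides φ(53) = 53 − 1 = 52 = 2^2 · 13.
Divisors of 52: 1, 2, 4, 13, 26, 52.
Evaluate successive powers at the divisors of 52:
46^1 ≡ 46
46^2 ≡ 49
46^4 ≡ 16
46^13 ≡ 1
The order of 46 is 13, so the subgroup it generates has 13 elements.
[(Z/53Z)^× : ⟨46⟩] = 52/13 = 4.

4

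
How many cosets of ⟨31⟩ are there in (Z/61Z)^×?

1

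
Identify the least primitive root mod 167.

5

φ(167) = 167 − 1 = 166 = 2 · 83.
g is a primitive root iff g^(166/q) ≢ 1 (mod 167) for each prime q ∈ {2, 83}.
g = 2: 2^83 ≡ 1 — hits 1, so not a primitive root.
g = 3: 3^83 ≡ 1 — hits 1, so not a primitive root.
g = 4: 4^83 ≡ 1 — hits 1, so not a primitive root.
g = 5: 5^83 ≡ 166; 5^2 ≡ 25 — none is 1, so 5 is a primitive root.
So 5 is the smallest generator of (Z/167Z)^×.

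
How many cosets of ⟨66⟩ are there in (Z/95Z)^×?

By Lagrange's theorem, ord_95(66) divides φ(95) = φ(5·19) = (5−1)·(19−1) = 4·18 = 72 = 2^3 · 3^2.
Divisors of 72: 1, 2, 3, 4, 6, 8, 9, 12, 18, 24, 36, 72.
Evaluate successive powers at the divisors of 72:
66^1 ≡ 66 (mod 95)
66^2 ≡ 81 (mod 95)
66^3 ≡ 26 (mod 95)
66^4 ≡ 6 (mod 95)
66^6 ≡ 11 (mod 95)
66^8 ≡ 36 (mod 95)
66^9 ≡ 1 (mod 95) ✓
Thus |⟨66⟩| = ord(66) = 9.
The index is φ(95) / ord(66) = 72 / 9 = 8.

8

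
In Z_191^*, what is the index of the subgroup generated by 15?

2

ord(15) | φ(191) = 191 − 1 = 190 = 2 · 5 · 19.
Divisors of 190: 1, 2, 5, 10, 19, 38, 95, 190.
Evaluate successive powers at the divisors of 190:
15^1 ≡ 15 (mod 191)
15^2 ≡ 34 (mod 191)
15^5 ≡ 150 (mod 191)
15^10 ≡ 153 (mod 191)
15^19 ≡ 109 (mod 191)
15^38 ≡ 39 (mod 191)
15^95 ≡ 1 (mod 191) ✓
The order of 15 is 95, so the subgroup it generates has 95 elements.
The index is φ(191) / ord(15) = 190 / 95 = 2.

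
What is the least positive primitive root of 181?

2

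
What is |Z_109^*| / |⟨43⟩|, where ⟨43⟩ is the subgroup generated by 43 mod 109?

6

Since 43 ∈ (Z/109Z)^×, its order divides φ(109) = 109 − 1 = 108 = 2^2 · 3^3.
Divisors of 108: 1, 2, 3, 4, 6, 9, 12, 18, 27, 36, 54, 108.
Compute 43^d (mod 109) for the divisors d until we hit 1:
43^1 ≡ 43 (mod 109)
43^2 ≡ 105 (mod 109)
43^3 ≡ 46 (mod 109)
43^4 ≡ 16 (mod 109)
43^6 ≡ 45 (mod 109)
43^9 ≡ 108 (mod 109)
43^12 ≡ 63 (mod 109)
43^18 ≡ 1 (mod 109) ✓
Thus |⟨43⟩| = ord(43) = 18.
The index is φ(109) / ord(43) = 108 / 18 = 6.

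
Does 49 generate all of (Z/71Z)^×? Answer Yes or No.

φ(71) = 71 − 1 = 70 = 2 · 5 · 7.
It suffices to check that the order of 49 is not a proper divisor of 70: compute 49^(70/q) for q ∈ {2, 5, 7}.
49^35 ≡ 1 (mod 71)  [q = 2: ≡ 1 ✗]
49^14 ≡ 5 (mod 71)  [q = 5: ≢ 1 ✓]
49^10 ≡ 37 (mod 71)  [q = 7: ≢ 1 ✓]
Since 49^35 ≡ 1, the order of 49 divides 35 < 70, so 49 is not a primitive root.

No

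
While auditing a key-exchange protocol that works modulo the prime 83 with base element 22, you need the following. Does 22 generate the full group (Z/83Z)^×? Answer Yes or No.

Yes

φ(83) = 83 − 1 = 82 = 2 · 41.
Test 22^(82/q) mod 83 for each prime factor q of 82:
22^41 ≡ 82 (mod 83)  [q = 2: ≢ 1 ✓]
22^2 ≡ 69 (mod 83)  [q = 41: ≢ 1 ✓]
Every test exponent gives a nontrivial residue, hence 22 generates the full group.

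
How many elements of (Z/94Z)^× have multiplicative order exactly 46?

φ(94) = φ(2)·φ(47) = 1·46 = 46 = 2 · 23.
(Z/94Z)^× is cyclic (|G| = 46); a cyclic group of order m has exactly φ(d) elements of each order d | m, and none otherwise.
46 = 2 · 23 divides 46, and φ(46) = 22.

22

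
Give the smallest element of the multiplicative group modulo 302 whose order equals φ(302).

φ(302) = φ(2)·φ(151) = 1·150 = 150 = 2 · 3 · 5^2.
g is a primitive root iff g^(150/q) ≢ 1 (mod 302) for each prime q ∈ {2, 3, 5}.
g = 2: gcd(2, 302) = 2 > 1, not a unit — skip.
g = 3: 3^75 ≡ 301; 3^50 ≡ 1 — hits 1, so not a primitive root.
g = 4: gcd(4, 302) = 2 > 1, not a unit — skip.
g = 5: 5^75 ≡ 1 — hits 1, so not a primitive root.
g = 6: gcd(6, 302) = 2 > 1, not a unit — skip.
g = 7: 7^75 ≡ 301; 7^50 ≡ 183; 7^30 ≡ 159 — none is 1, so 7 is a primitive root.
So 7 is the smallest generator of (Z/302Z)^×.

7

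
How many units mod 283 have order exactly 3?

2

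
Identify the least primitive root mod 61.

2

φ(61) = 61 − 1 = 60 = 2^2 · 3 · 5.
Test candidates g = 2, 3, … against the prime factors q ∈ {2, 3, 5} of φ(61): g is a generator iff g^(60/q) ≢ 1 for every such q.
g = 2: 2^30 ≡ 60; 2^20 ≡ 47; 2^12 ≡ 9 — none is 1, so 2 is a primitive root.
Hence the least primitive root of 61 is 2.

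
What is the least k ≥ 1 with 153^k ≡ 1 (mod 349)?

ord(153) | φ(349) = 349 − 1 = 348 = 2^2 · 3 · 29.
Divisors of 348: 1, 2, 3, 4, 6, 12, 29, 58, 87, 116, 174, 348.
Evaluate successive powers at the divisors of 348:
153^1 ≡ 153
153^2 ≡ 26
153^3 ≡ 139
153^4 ≡ 327
153^6 ≡ 126
153^12 ≡ 171
153^29 ≡ 123
153^58 ≡ 122
153^87 ≡ 348
153^116 ≡ 226
153^174 ≡ 1
Hence ord(153) = 174.

174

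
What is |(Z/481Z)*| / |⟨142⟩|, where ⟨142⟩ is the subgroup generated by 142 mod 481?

108

The order of 142 must divide φ(481) = φ(13·37) = (13−1)·(37−1) = 12·36 = 432 = 2^4 · 3^3.
Divisors of 432: 1, 2, 3, 4, 6, 8, 9, 12, 16, 18, 24, 27, 36, 48, 54, 72, 108, 144, 216, 432.
Compute 142^d (mod 481) for the divisors d until we hit 1:
142^1 ≡ 142 (mod 481)
142^2 ≡ 443 (mod 481)
142^3 ≡ 376 (mod 481)
142^4 ≡ 1 (mod 481) ✓
The order of 142 is 4, so the subgroup it generates has 4 elements.
[(Z/481Z)^× : ⟨142⟩] = 432/4 = 108.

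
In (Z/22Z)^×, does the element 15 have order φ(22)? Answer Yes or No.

φ(22) = φ(2)·φ(11) = 1·10 = 10 = 2 · 5.
It suffices to check that the order of 15 is not a proper divisor of 10: compute 15^(10/q) for q ∈ {2, 5}.
15^5 ≡ 1 (mod 22)  [q = 2: ≡ 1 ✗]
15^2 ≡ 5 (mod 22)  [q = 5: ≢ 1 ✓]
Since 15^5 ≡ 1, the order of 15 divides 5 < 10, so 15 is not a primitive root.

No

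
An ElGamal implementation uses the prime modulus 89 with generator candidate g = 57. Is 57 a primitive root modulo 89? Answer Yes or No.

No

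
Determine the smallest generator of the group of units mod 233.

3

φ(233) = 233 − 1 = 232 = 2^3 · 29.
g is a primitive root iff g^(232/q) ≢ 1 (mod 233) for each prime q ∈ {2, 29}.
g = 2: 2^116 ≡ 1 — hits 1, so not a primitive root.
g = 3: 3^116 ≡ 232; 3^8 ≡ 37 — none is 1, so 3 is a primitive root.
Hence the least primitive root of 233 is 3.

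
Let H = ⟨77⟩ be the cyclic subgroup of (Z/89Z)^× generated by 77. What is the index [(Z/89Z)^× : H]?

11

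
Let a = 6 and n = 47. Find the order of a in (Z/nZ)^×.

23

By Lagrange's theorem, ord_47(6) divides φ(47) = 47 − 1 = 46 = 2 · 23.
Divisors of 46: 1, 2, 23, 46.
Evaluate successive powers at the divisors of 46:
6^1 ≡ 6 (mod 47)
6^2 ≡ 36 (mod 47)
6^23 ≡ 1 (mod 47) ✓
Hence ord(6) = 23.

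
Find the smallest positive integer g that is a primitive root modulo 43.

3

φ(43) = 43 − 1 = 42 = 2 · 3 · 7.
Test candidates g = 2, 3, … against the prime factors q ∈ {2, 3, 7} of φ(43): g is a generator iff g^(42/q) ≢ 1 for every such q.
g = 2: 2^21 ≡ 42; 2^14 ≡ 1 — hits 1, so not a primitive root.
g = 3: 3^21 ≡ 42; 3^14 ≡ 36; 3^6 ≡ 41 — none is 1, so 3 is a primitive root.
The smallest primitive root modulo 43 is 3.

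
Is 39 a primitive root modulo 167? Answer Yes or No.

Yes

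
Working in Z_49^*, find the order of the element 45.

By Lagrange's theorem, ord_49(45) divides φ(49) = φ(7^2) = 7·(7−1) = 42 = 2 · 3 · 7.
Divisors of 42: 1, 2, 3, 6, 7, 14, 21, 42.
Compute 45^d (mod 49) for the divisors d until we hit 1:
45^1 ≡ 45 (mod 49)
45^2 ≡ 16 (mod 49)
45^3 ≡ 34 (mod 49)
45^6 ≡ 29 (mod 49)
45^7 ≡ 31 (mod 49)
45^14 ≡ 30 (mod 49)
45^21 ≡ 48 (mod 49)
45^42 ≡ 1 (mod 49) ✓
Therefore the multiplicative order of 45 modulo 49 is 42.

42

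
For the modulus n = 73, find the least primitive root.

5

φ(73) = 73 − 1 = 72 = 2^3 · 3^2.
Test candidates g = 2, 3, … against the prime factors q ∈ {2, 3} of φ(73): g is a generator iff g^(72/q) ≢ 1 for every such q.
g = 2: 2^36 ≡ 1 — hits 1, so not a primitive root.
g = 3: 3^36 ≡ 1 — hits 1, so not a primitive root.
g = 4: 4^36 ≡ 1 — hits 1, so not a primitive root.
g = 5: 5^36 ≡ 72; 5^24 ≡ 8 — none is 1, so 5 is a primitive root.
The smallest primitive root modulo 73 is 5.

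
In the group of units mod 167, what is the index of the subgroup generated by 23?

1

By Lagrange's theorem, ord_167(23) divides φ(167) = 167 − 1 = 166 = 2 · 83.
Divisors of 166: 1, 2, 83, 166.
Check 23^d mod 167 for each divisor in increasing order:
23^1 ≡ 23 (mod 167)
23^2 ≡ 28 (mod 167)
23^83 ≡ 166 (mod 167)
23^166 ≡ 1 (mod 167) ✓
The order of 23 is 166, so the subgroup it generates has 166 elements.
The index is φ(167) / ord(23) = 166 / 166 = 1.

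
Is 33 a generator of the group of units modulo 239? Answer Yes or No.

No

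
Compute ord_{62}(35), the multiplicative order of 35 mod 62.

Since 35 ∈ (Z/62Z)^×, its order divides φ(62) = φ(2)·φ(31) = 1·30 = 30 = 2 · 3 · 5.
Divisors of 30: 1, 2, 3, 5, 6, 10, 15, 30.
Compute 35^d (mod 62) for the divisors d until we hit 1:
35^1 ≡ 35 (mod 62)
35^2 ≡ 47 (mod 62)
35^3 ≡ 33 (mod 62)
35^5 ≡ 1 (mod 62) ✓
So ord_62(35) = 5.

5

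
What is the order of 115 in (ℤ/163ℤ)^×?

27

ord(115) | φ(163) = 163 − 1 = 162 = 2 · 3^4.
Divisors of 162: 1, 2, 3, 6, 9, 18, 27, 54, 81, 162.
Compute 115^d (mod 163) for the divisors d until we hit 1:
115^1 ≡ 115 (mod 163)
115^2 ≡ 22 (mod 163)
115^3 ≡ 85 (mod 163)
115^6 ≡ 53 (mod 163)
115^9 ≡ 104 (mod 163)
115^18 ≡ 58 (mod 163)
115^27 ≡ 1 (mod 163) ✓
Therefore the multiplicative order of 115 modulo 163 is 27.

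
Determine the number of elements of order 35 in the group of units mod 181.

0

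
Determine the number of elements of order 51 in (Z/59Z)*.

φ(59) = 59 − 1 = 58 = 2 · 29.
Since (Z/59Z)^× is cyclic of order 58, the number of elements of order d is φ(d) when d | 58 and 0 otherwise.
Here 58 is not a multiple of 51, so there are no elements of order 51.

0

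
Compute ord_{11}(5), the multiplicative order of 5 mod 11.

The order of 5 must divide φ(11) = 11 − 1 = 10 = 2 · 5.
Divisors of 10: 1, 2, 5, 10.
Test each divisor d:
5^1 ≡ 5
5^2 ≡ 3
5^5 ≡ 1
The smallest such exponent is 5, so the order of 5 is 5.

5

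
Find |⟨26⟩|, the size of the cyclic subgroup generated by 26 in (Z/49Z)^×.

42

ord(26) | φ(49) = φ(7^2) = 7·(7−1) = 42 = 2 · 3 · 7.
Divisors of 42: 1, 2, 3, 6, 7, 14, 21, 42.
Test each divisor d:
26^1 ≡ 26
26^2 ≡ 39
26^3 ≡ 34
26^6 ≡ 29
26^7 ≡ 19
26^14 ≡ 18
26^21 ≡ 48
26^42 ≡ 1
So ord_49(26) = 42.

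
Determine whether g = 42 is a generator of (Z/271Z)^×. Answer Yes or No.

φ(271) = 271 − 1 = 270 = 2 · 3^3 · 5.
Test 42^(270/q) mod 271 for each prime factor q of 270:
42^135 ≡ 270 (mod 271)  [q = 2: ≢ 1 ✓]
42^90 ≡ 28 (mod 271)  [q = 3: ≢ 1 ✓]
42^54 ≡ 187 (mod 271)  [q = 5: ≢ 1 ✓]
Every test exponent gives a nontrivial residue, hence 42 generates the full group.

Yes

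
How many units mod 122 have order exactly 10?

4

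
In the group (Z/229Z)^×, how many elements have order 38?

18

φ(229) = 229 − 1 = 228 = 2^2 · 3 · 19.
(Z/229Z)^× is cyclic (|G| = 228); a cyclic group of order m has exactly φ(d) elements of each order d | m, and none otherwise.
38 = 2 · 19 divides 228, and φ(38) = 18.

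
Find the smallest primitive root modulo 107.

2

φ(107) = 107 − 1 = 106 = 2 · 53.
g is a primitive root iff g^(106/q) ≢ 1 (mod 107) for each prime q ∈ {2, 53}.
g = 2: 2^53 ≡ 106; 2^2 ≡ 4 — none is 1, so 2 is a primitive root.
The smallest primitive root modulo 107 is 2.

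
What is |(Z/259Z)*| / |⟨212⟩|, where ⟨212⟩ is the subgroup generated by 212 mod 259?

36

The order of 212 must divide φ(259) = φ(7·37) = (7−1)·(37−1) = 6·36 = 216 = 2^3 · 3^3.
Divisors of 216: 1, 2, 3, 4, 6, 8, 9, 12, 18, 24, 27, 36, 54, 72, 108, 216.
Check 212^d mod 259 for each divisor in increasing order:
212^1 ≡ 212 (mod 259)
212^2 ≡ 137 (mod 259)
212^3 ≡ 36 (mod 259)
212^4 ≡ 121 (mod 259)
212^6 ≡ 1 (mod 259) ✓
So ord_259(212) = 6, hence |⟨212⟩| = 6.
The index is φ(259) / ord(212) = 216 / 6 = 36.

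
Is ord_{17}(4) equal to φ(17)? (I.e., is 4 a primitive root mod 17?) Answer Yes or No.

No

φ(17) = 17 − 1 = 16 = 2^4.
Test 4^(16/q) mod 17 for each prime factor q of 16:
4^8 ≡ 1 (mod 17)  [q = 2: ≡ 1 ✗]
The check at q = 2 fails, so 4 generates a proper subgroup.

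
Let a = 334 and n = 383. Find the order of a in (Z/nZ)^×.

ord(334) | φ(383) = 383 − 1 = 382 = 2 · 191.
Divisors of 382: 1, 2, 191, 382.
Compute 334^d (mod 383) for the divisors d until we hit 1:
334^1 ≡ 334 (mod 383)
334^2 ≡ 103 (mod 383)
334^191 ≡ 382 (mod 383)
334^382 ≡ 1 (mod 383) ✓
Therefore the multiplicative order of 334 modulo 383 is 382.

382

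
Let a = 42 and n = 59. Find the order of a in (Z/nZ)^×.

By Lagrange's theorem, ord_59(42) divides φ(59) = 59 − 1 = 58 = 2 · 29.
Divisors of 58: 1, 2, 29, 58.
Evaluate successive powers at the divisors of 58:
42^1 ≡ 42
42^2 ≡ 53
42^29 ≡ 58
42^58 ≡ 1
The smallest such exponent is 58, so the order of 42 is 58.

58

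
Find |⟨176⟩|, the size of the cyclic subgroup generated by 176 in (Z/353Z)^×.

88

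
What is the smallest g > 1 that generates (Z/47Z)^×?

5

φ(47) = 47 − 1 = 46 = 2 · 23.
Test candidates g = 2, 3, … against the prime factors q ∈ {2, 23} of φ(47): g is a generator iff g^(46/q) ≢ 1 for every such q.
g = 2: 2^23 ≡ 1 — hits 1, so not a primitive root.
g = 3: 3^23 ≡ 1 — hits 1, so not a primitive root.
g = 4: 4^23 ≡ 1 — hits 1, so not a primitive root.
g = 5: 5^23 ≡ 46; 5^2 ≡ 25 — none is 1, so 5 is a primitive root.
So 5 is the smallest generator of (Z/47Z)^×.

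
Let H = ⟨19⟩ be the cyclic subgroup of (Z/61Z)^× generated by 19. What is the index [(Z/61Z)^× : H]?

ord(19) | φ(61) = 61 − 1 = 60 = 2^2 · 3 · 5.
Divisors of 60: 1, 2, 3, 4, 5, 6, 10, 12, 15, 20, 30, 60.
Test each divisor d:
19^1 ≡ 19
19^2 ≡ 56
19^3 ≡ 27
19^4 ≡ 25
19^5 ≡ 48
19^6 ≡ 58
19^10 ≡ 47
19^12 ≡ 9
19^15 ≡ 60
19^20 ≡ 13
19^30 ≡ 1
Thus |⟨19⟩| = ord(19) = 30.
Index = |(Z/61Z)^×| / |⟨19⟩| = 60 / 30 = 2.

2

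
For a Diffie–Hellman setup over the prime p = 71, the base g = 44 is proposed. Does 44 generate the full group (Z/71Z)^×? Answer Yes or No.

Yes

φ(71) = 71 − 1 = 70 = 2 · 5 · 7.
It suffices to check that the order of 44 is not a proper divisor of 70: compute 44^(70/q) for q ∈ {2, 5, 7}.
44^35 ≡ 70 (mod 71)  [q = 2: ≢ 1 ✓]
44^14 ≡ 57 (mod 71)  [q = 5: ≢ 1 ✓]
44^10 ≡ 45 (mod 71)  [q = 7: ≢ 1 ✓]
Every test exponent gives a nontrivial residue, hence 44 generates the full group.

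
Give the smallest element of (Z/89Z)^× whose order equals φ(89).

3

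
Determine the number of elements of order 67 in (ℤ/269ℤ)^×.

φ(269) = 269 − 1 = 268 = 2^2 · 67.
Since (Z/269Z)^× is cyclic of order 268, the number of elements of order d is φ(d) when d | 268 and 0 otherwise.
67 | 268, and φ(67) = 67 − 1 = 66.

66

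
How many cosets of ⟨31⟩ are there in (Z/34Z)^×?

1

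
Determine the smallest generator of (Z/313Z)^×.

φ(313) = 313 − 1 = 312 = 2^3 · 3 · 13.
Test candidates g = 2, 3, … against the prime factors q ∈ {2, 3, 13} of φ(313): g is a generator iff g^(312/q) ≢ 1 for every such q.
g = 2: 2^156 ≡ 1 — hits 1, so not a primitive root.
g = 3: 3^156 ≡ 1 — hits 1, so not a primitive root.
g = 4: 4^156 ≡ 1 — hits 1, so not a primitive root.
g = 5: 5^156 ≡ 312; 5^104 ≡ 1 — hits 1, so not a primitive root.
g = 6: 6^156 ≡ 1 — hits 1, so not a primitive root.
g = 7: 7^156 ≡ 312; 7^104 ≡ 1 — hits 1, so not a primitive root.
g = 8: 8^156 ≡ 1 — hits 1, so not a primitive root.
g = 9: 9^156 ≡ 1 — hits 1, so not a primitive root.
g = 10: 10^156 ≡ 312; 10^104 ≡ 214; 10^24 ≡ 103 — none is 1, so 10 is a primitive root.
So 10 is the smallest generator of (Z/313Z)^×.

10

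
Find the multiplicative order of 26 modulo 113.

56

The order of 26 must divide φ(113) = 113 − 1 = 112 = 2^4 · 7.
Divisors of 112: 1, 2, 4, 7, 8, 14, 16, 28, 56, 112.
Compute 26^d (mod 113) for the divisors d until we hit 1:
26^1 ≡ 26 (mod 113)
26^2 ≡ 111 (mod 113)
26^4 ≡ 4 (mod 113)
26^7 ≡ 18 (mod 113)
26^8 ≡ 16 (mod 113)
26^14 ≡ 98 (mod 113)
26^16 ≡ 30 (mod 113)
26^28 ≡ 112 (mod 113)
26^56 ≡ 1 (mod 113) ✓
So ord_113(26) = 56.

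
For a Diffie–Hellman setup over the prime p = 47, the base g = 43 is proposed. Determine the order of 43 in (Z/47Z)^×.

Since 43 ∈ (Z/47Z)^×, its order divides φ(47) = 47 − 1 = 46 = 2 · 23.
Divisors of 46: 1, 2, 23, 46.
Check 43^d mod 47 for each divisor in increasing order:
43^1 ≡ 43
43^2 ≡ 16
43^23 ≡ 46
43^46 ≡ 1
Therefore the multiplicative order of 43 modulo 47 is 46.

46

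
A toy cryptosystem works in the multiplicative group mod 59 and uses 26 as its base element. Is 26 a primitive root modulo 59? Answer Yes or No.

φ(59) = 59 − 1 = 58 = 2 · 29.
An element g generates (Z/59Z)^× iff g^(58/q) ≢ 1 (mod 59) for each prime q ∈ {2, 29}.
26^29 ≡ 1 (mod 59)  [q = 2: ≡ 1 ✗]
26^2 ≡ 27 (mod 59)  [q = 29: ≢ 1 ✓]
The check at q = 2 fails, so 26 generates a proper subgroup.

No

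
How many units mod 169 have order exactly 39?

φ(169) = φ(13^2) = 13·(13−1) = 156 = 2^2 · 3 · 13.
(Z/169Z)^× is cyclic (|G| = 156); a cyclic group of order m has exactly φ(d) elements of each order d | m, and none otherwise.
39 = 3 · 13 divides 156, and φ(39) = 24.

24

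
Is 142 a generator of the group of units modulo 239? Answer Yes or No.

No

φ(239) = 239 − 1 = 238 = 2 · 7 · 17.
142 is a primitive root mod 239 iff 142^(φ(239)/q) ≢ 1 for every prime q | φ(239), i.e. q ∈ {2, 7, 17}.
142^119 ≡ 1 (mod 239)  [q = 2: ≡ 1 ✗]
142^34 ≡ 201 (mod 239)  [q = 7: ≢ 1 ✓]
142^14 ≡ 128 (mod 239)  [q = 17: ≢ 1 ✓]
The check at q = 2 fails, so 142 generates a proper subgroup.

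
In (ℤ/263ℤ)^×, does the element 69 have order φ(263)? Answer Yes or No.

φ(263) = 263 − 1 = 262 = 2 · 131.
An element g generates (Z/263Z)^× iff g^(262/q) ≢ 1 (mod 263) for each prime q ∈ {2, 131}.
69^131 ≡ 1 (mod 263)  [q = 2: ≡ 1 ✗]
69^2 ≡ 27 (mod 263)  [q = 131: ≢ 1 ✓]
69^131 ≡ 1 shows ord(69) | 131, strictly less than φ(263); not a primitive root.

No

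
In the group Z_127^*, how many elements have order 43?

0

φ(127) = 127 − 1 = 126 = 2 · 3^2 · 7.
(Z/127Z)^× is cyclic (|G| = 126); a cyclic group of order m has exactly φ(d) elements of each order d | m, and none otherwise.
Since 43 ∤ 126, the count is 0.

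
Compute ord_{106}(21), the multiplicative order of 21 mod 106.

52

By Lagrange's theorem, ord_106(21) divides φ(106) = φ(2)·φ(53) = 1·52 = 52 = 2^2 · 13.
Divisors of 52: 1, 2, 4, 13, 26, 52.
Test each divisor d:
21^1 ≡ 21 (mod 106)
21^2 ≡ 17 (mod 106)
21^4 ≡ 77 (mod 106)
21^13 ≡ 23 (mod 106)
21^26 ≡ 105 (mod 106)
21^52 ≡ 1 (mod 106) ✓
Therefore the multiplicative order of 21 modulo 106 is 52.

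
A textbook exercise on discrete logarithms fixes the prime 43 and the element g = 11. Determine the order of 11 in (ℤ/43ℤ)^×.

7

By Lagrange's theorem, ord_43(11) divides φ(43) = 43 − 1 = 42 = 2 · 3 · 7.
Divisors of 42: 1, 2, 3, 6, 7, 14, 21, 42.
Check 11^d mod 43 for each divisor in increasing order:
11^1 ≡ 11
11^2 ≡ 35
11^3 ≡ 41
11^6 ≡ 4
11^7 ≡ 1
So ord_43(11) = 7.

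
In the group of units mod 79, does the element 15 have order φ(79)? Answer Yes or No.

No

φ(79) = 79 − 1 = 78 = 2 · 3 · 13.
15 is a primitive root mod 79 iff 15^(φ(79)/q) ≢ 1 for every prime q | φ(79), i.e. q ∈ {2, 3, 13}.
15^39 ≡ 78 (mod 79)  [q = 2: ≢ 1 ✓]
15^26 ≡ 1 (mod 79)  [q = 3: ≡ 1 ✗]
15^6 ≡ 10 (mod 79)  [q = 13: ≢ 1 ✓]
Since 15^26 ≡ 1, the order of 15 divides 26 < 78, so 15 is not a primitive root.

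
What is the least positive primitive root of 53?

2

φ(53) = 53 − 1 = 52 = 2^2 · 13.
Test candidates g = 2, 3, … against the prime factors q ∈ {2, 13} of φ(53): g is a generator iff g^(52/q) ≢ 1 for every such q.
g = 2: 2^26 ≡ 52; 2^4 ≡ 16 — none is 1, so 2 is a primitive root.
The smallest primitive root modulo 53 is 2.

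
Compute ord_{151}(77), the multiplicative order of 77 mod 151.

The order of 77 must divide φ(151) = 151 − 1 = 150 = 2 · 3 · 5^2.
Divisors of 150: 1, 2, 3, 5, 6, 10, 15, 25, 30, 50, 75, 150.
Evaluate successive powers at the divisors of 150:
77^1 ≡ 77 (mod 151)
77^2 ≡ 40 (mod 151)
77^3 ≡ 60 (mod 151)
77^5 ≡ 135 (mod 151)
77^6 ≡ 127 (mod 151)
77^10 ≡ 105 (mod 151)
77^15 ≡ 132 (mod 151)
77^25 ≡ 119 (mod 151)
77^30 ≡ 59 (mod 151)
77^50 ≡ 118 (mod 151)
77^75 ≡ 150 (mod 151)
77^150 ≡ 1 (mod 151) ✓
Therefore the multiplicative order of 77 modulo 151 is 150.

150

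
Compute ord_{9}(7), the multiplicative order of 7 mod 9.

Since 7 ∈ (Z/9Z)^×, its order divides φ(9) = φ(3^2) = 3·(3−1) = 6 = 2 · 3.
Divisors of 6: 1, 2, 3, 6.
Test each divisor d:
7^1 ≡ 7 (mod 9)
7^2 ≡ 4 (mod 9)
7^3 ≡ 1 (mod 9) ✓
Hence ord(7) = 3.

3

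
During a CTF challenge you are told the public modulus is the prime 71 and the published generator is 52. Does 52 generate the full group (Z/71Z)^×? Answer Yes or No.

Yes

φ(71) = 71 − 1 = 70 = 2 · 5 · 7.
Test 52^(70/q) mod 71 for each prime factor q of 70:
52^35 ≡ 70 (mod 71)  [q = 2: ≢ 1 ✓]
52^14 ≡ 54 (mod 71)  [q = 5: ≢ 1 ✓]
52^10 ≡ 37 (mod 71)  [q = 7: ≢ 1 ✓]
Every test exponent gives a nontrivial residue, hence 52 generates the full group.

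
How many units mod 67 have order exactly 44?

φ(67) = 67 − 1 = 66 = 2 · 3 · 11.
Since (Z/67Z)^× is cyclic of order 66, the number of elements of order d is φ(d) when d | 66 and 0 otherwise.
44 does not divide 66, so no element of (Z/67Z)^× has order 44.

0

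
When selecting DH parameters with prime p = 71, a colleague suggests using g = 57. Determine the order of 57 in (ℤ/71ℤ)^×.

By Lagrange's theorem, ord_71(57) divides φ(71) = 71 − 1 = 70 = 2 · 5 · 7.
Divisors of 70: 1, 2, 5, 7, 10, 14, 35, 70.
Test each divisor d:
57^1 ≡ 57 (mod 71)
57^2 ≡ 54 (mod 71)
57^5 ≡ 1 (mod 71) ✓
Therefore the multiplicative order of 57 modulo 71 is 5.

5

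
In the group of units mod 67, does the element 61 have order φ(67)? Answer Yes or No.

φ(67) = 67 − 1 = 66 = 2 · 3 · 11.
Test 61^(66/q) mod 67 for each prime factor q of 66:
61^33 ≡ 66 (mod 67)  [q = 2: ≢ 1 ✓]
61^22 ≡ 37 (mod 67)  [q = 3: ≢ 1 ✓]
61^6 ≡ 24 (mod 67)  [q = 11: ≢ 1 ✓]
All checks pass, so 61 has order 66 and is a primitive root modulo 67.

Yes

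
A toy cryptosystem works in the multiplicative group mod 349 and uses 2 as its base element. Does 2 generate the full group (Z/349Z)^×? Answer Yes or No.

Yes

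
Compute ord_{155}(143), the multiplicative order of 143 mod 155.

The order of 143 must divide φ(155) = φ(5·31) = (5−1)·(31−1) = 4·30 = 120 = 2^3 · 3 · 5.
Divisors of 120: 1, 2, 3, 4, 5, 6, 8, 10, 12, 15, 20, 24, 30, 40, 60, 120.
Compute 143^d (mod 155) for the divisors d until we hit 1:
143^1 ≡ 143 (mod 155)
143^2 ≡ 144 (mod 155)
143^3 ≡ 132 (mod 155)
143^4 ≡ 121 (mod 155)
143^5 ≡ 98 (mod 155)
143^6 ≡ 64 (mod 155)
143^8 ≡ 71 (mod 155)
143^10 ≡ 149 (mod 155)
143^12 ≡ 66 (mod 155)
143^15 ≡ 32 (mod 155)
143^20 ≡ 36 (mod 155)
143^24 ≡ 16 (mod 155)
143^30 ≡ 94 (mod 155)
143^40 ≡ 56 (mod 155)
143^60 ≡ 1 (mod 155) ✓
Therefore the multiplicative order of 143 modulo 155 is 60.

60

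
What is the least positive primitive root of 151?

6

φ(151) = 151 − 1 = 150 = 2 · 3 · 5^2.
g is a primitive root iff g^(150/q) ≢ 1 (mod 151) for each prime q ∈ {2, 3, 5}.
g = 2: 2^75 ≡ 1 — hits 1, so not a primitive root.
g = 3: 3^75 ≡ 150; 3^50 ≡ 1 — hits 1, so not a primitive root.
g = 4: 4^75 ≡ 1 — hits 1, so not a primitive root.
g = 5: 5^75 ≡ 1 — hits 1, so not a primitive root.
g = 6: 6^75 ≡ 150; 6^50 ≡ 32; 6^30 ≡ 59 — none is 1, so 6 is a primitive root.
So 6 is the smallest generator of (Z/151Z)^×.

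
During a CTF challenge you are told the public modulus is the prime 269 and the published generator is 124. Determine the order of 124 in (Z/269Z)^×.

268

Since 124 ∈ (Z/269Z)^×, its order divides φ(269) = 269 − 1 = 268 = 2^2 · 67.
Divisors of 268: 1, 2, 4, 67, 134, 268.
Test each divisor d:
124^1 ≡ 124 (mod 269)
124^2 ≡ 43 (mod 269)
124^4 ≡ 235 (mod 269)
124^67 ≡ 187 (mod 269)
124^134 ≡ 268 (mod 269)
124^268 ≡ 1 (mod 269) ✓
The smallest such exponent is 268, so the order of 124 is 268.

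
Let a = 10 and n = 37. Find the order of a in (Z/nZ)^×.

ord(10) | φ(37) = 37 − 1 = 36 = 2^2 · 3^2.
Divisors of 36: 1, 2, 3, 4, 6, 9, 12, 18, 36.
Test each divisor d:
10^1 ≡ 10 (mod 37)
10^2 ≡ 26 (mod 37)
10^3 ≡ 1 (mod 37) ✓
The smallest such exponent is 3, so the order of 10 is 3.

3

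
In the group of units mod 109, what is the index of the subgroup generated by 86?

Since 86 ∈ (Z/109Z)^×, its order divides φ(109) = 109 − 1 = 108 = 2^2 · 3^3.
Divisors of 108: 1, 2, 3, 4, 6, 9, 12, 18, 27, 36, 54, 108.
Check 86^d mod 109 for each divisor in increasing order:
86^1 ≡ 86 (mod 109)
86^2 ≡ 93 (mod 109)
86^3 ≡ 41 (mod 109)
86^4 ≡ 38 (mod 109)
86^6 ≡ 46 (mod 109)
86^9 ≡ 33 (mod 109)
86^12 ≡ 45 (mod 109)
86^18 ≡ 108 (mod 109)
86^27 ≡ 76 (mod 109)
86^36 ≡ 1 (mod 109) ✓
Thus |⟨86⟩| = ord(86) = 36.
Index = |(Z/109Z)^×| / |⟨86⟩| = 108 / 36 = 3.

3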